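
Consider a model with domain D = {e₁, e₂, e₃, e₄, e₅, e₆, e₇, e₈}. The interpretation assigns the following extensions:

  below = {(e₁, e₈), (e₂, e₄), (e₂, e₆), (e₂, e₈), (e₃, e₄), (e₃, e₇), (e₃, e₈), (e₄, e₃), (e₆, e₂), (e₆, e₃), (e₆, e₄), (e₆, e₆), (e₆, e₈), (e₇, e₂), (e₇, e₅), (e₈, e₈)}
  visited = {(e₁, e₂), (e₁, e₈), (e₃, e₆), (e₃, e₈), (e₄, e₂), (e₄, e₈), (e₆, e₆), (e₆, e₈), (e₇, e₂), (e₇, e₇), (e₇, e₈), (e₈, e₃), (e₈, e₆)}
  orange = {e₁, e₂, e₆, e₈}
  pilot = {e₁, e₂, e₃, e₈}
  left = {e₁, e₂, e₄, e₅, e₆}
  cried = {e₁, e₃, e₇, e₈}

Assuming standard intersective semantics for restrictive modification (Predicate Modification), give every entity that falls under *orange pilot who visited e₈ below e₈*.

{e₁}

⟦who visited e₈⟧ = {x : ⟨x, e₈⟩ ∈ ⟦visited⟧} = {e₁, e₃, e₄, e₆, e₇}
⟦below e₈⟧ = {x : ⟨x, e₈⟩ ∈ ⟦below⟧} = {e₁, e₂, e₃, e₆, e₈}
⟦pilot⟧ = {e₁, e₂, e₃, e₈}
… ∩ ⟦who visited e₈⟧ = {e₁, e₂, e₃, e₈} ∩ {e₁, e₃, e₄, e₆, e₇} = {e₁, e₃}
… ∩ ⟦below e₈⟧ = {e₁, e₃} ∩ {e₁, e₂, e₃, e₆, e₈} = {e₁, e₃}
… ∩ ⟦orange⟧ = {e₁, e₃} ∩ {e₁, e₂, e₆, e₈} = {e₁}
So ⟦orange pilot who visited e₈ below e₈⟧ = {e₁}.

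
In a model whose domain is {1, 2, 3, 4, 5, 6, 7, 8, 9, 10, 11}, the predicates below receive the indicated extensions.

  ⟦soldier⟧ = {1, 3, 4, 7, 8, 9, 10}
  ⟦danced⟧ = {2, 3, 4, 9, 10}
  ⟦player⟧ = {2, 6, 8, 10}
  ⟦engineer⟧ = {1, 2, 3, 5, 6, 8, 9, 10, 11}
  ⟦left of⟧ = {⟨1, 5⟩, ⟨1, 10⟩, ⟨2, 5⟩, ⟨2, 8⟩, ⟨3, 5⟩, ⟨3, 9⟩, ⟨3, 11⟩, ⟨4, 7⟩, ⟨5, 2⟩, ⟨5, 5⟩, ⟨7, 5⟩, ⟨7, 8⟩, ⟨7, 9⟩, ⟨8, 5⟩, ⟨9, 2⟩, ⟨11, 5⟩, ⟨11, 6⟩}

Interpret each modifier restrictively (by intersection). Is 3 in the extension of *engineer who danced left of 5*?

yes

⟦who danced⟧ = ⟦danced⟧ = {2, 3, 4, 9, 10}
⟦left of 5⟧ = {x : ⟨x, 5⟩ ∈ ⟦left of⟧} = {1, 2, 3, 5, 7, 8, 11}
⟦engineer⟧ = {1, 2, 3, 5, 6, 8, 9, 10, 11}
… ∩ ⟦who danced⟧ = {1, 2, 3, 5, 6, 8, 9, 10, 11} ∩ {2, 3, 4, 9, 10} = {2, 3, 9, 10}
… ∩ ⟦left of 5⟧ = {2, 3, 9, 10} ∩ {1, 2, 3, 5, 7, 8, 11} = {2, 3}
⟦engineer who danced left of 5⟧ = {2, 3}; 3 ∈ this set.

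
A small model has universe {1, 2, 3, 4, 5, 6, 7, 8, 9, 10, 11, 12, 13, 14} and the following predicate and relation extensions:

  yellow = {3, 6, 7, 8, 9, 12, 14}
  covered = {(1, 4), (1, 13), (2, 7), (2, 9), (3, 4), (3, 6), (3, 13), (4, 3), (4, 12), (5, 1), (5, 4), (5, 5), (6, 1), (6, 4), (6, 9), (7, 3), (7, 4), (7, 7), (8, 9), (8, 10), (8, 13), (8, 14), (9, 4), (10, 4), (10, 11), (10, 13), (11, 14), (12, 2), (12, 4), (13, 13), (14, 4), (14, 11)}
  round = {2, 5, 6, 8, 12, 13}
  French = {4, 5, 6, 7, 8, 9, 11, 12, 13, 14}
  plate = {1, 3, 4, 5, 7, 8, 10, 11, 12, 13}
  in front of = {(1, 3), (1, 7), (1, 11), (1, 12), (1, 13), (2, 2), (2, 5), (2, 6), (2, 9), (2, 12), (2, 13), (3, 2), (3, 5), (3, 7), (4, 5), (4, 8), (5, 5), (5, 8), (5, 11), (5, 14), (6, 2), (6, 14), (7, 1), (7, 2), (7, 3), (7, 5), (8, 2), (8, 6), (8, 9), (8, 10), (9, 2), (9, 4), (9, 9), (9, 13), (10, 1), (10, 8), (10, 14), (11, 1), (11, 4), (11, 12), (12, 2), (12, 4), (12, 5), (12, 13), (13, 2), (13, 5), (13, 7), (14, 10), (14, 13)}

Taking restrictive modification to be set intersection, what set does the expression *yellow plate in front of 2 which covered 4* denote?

{3, 7, 12}

⟦in front of 2⟧ = {x : ⟨x, 2⟩ ∈ ⟦in front of⟧} = {2, 3, 6, 7, 8, 9, 12, 13}
⟦which covered 4⟧ = {x : ⟨x, 4⟩ ∈ ⟦covered⟧} = {1, 3, 5, 6, 7, 9, 10, 12, 14}
⟦plate⟧ = {1, 3, 4, 5, 7, 8, 10, 11, 12, 13}
… ∩ ⟦in front of 2⟧ = {1, 3, 4, 5, 7, 8, 10, 11, 12, 13} ∩ {2, 3, 6, 7, 8, 9, 12, 13} = {3, 7, 8, 12, 13}
… ∩ ⟦which covered 4⟧ = {3, 7, 8, 12, 13} ∩ {1, 3, 5, 6, 7, 9, 10, 12, 14} = {3, 7, 12}
… ∩ ⟦yellow⟧ = {3, 7, 12} ∩ {3, 6, 7, 8, 9, 12, 14} = {3, 7, 12}
So ⟦yellow plate in front of 2 which covered 4⟧ = {3, 7, 12}.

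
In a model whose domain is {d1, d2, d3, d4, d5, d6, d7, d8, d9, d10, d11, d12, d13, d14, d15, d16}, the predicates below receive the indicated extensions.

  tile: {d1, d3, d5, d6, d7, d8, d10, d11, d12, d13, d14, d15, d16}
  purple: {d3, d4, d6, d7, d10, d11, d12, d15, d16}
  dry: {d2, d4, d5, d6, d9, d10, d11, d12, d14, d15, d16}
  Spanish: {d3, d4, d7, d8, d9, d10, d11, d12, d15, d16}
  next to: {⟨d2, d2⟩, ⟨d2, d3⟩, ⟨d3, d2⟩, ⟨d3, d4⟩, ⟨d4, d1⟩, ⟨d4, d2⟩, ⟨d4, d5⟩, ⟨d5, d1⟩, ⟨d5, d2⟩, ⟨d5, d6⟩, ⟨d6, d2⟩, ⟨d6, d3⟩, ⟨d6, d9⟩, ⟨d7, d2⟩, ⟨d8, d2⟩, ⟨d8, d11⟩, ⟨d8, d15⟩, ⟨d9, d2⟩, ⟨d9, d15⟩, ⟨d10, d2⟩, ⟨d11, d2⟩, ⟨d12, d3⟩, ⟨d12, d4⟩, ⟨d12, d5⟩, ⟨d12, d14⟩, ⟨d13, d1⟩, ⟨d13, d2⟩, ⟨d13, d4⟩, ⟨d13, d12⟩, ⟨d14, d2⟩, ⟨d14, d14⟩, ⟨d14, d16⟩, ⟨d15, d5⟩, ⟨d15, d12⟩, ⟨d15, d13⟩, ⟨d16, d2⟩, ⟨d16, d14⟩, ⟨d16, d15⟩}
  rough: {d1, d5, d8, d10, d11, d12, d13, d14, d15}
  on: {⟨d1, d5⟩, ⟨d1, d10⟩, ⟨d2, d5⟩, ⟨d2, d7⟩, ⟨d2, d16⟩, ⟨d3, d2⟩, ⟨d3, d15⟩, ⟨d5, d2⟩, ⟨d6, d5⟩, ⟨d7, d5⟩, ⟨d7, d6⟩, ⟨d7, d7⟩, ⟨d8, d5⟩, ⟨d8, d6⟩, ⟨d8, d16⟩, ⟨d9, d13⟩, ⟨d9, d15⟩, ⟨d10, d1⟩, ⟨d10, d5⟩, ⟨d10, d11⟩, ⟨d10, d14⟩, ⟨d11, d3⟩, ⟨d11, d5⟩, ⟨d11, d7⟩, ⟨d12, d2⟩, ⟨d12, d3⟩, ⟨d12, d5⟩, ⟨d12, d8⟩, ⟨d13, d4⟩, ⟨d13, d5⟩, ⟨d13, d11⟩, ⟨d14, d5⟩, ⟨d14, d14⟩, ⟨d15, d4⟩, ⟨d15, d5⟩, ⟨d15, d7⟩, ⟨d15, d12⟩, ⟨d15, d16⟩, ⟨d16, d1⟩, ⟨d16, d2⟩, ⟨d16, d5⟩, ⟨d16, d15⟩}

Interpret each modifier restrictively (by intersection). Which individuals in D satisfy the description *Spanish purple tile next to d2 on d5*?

⟦next to d2⟧ = {x : ⟨x, d2⟩ ∈ ⟦next to⟧} = {d2, d3, d4, d5, d6, d7, d8, d9, d10, d11, d13, d14, d16}
⟦on d5⟧ = {x : ⟨x, d5⟩ ∈ ⟦on⟧} = {d1, d2, d6, d7, d8, d10, d11, d12, d13, d14, d15, d16}
⟦tile⟧ = {d1, d3, d5, d6, d7, d8, d10, d11, d12, d13, d14, d15, d16}
… ∩ ⟦next to d2⟧ = {d1, d3, d5, d6, d7, d8, d10, d11, d12, d13, d14, d15, d16} ∩ {d2, d3, d4, d5, d6, d7, d8, d9, d10, d11, d13, d14, d16} = {d3, d5, d6, d7, d8, d10, d11, d13, d14, d16}
… ∩ ⟦on d5⟧ = {d3, d5, d6, d7, d8, d10, d11, d13, d14, d16} ∩ {d1, d2, d6, d7, d8, d10, d11, d12, d13, d14, d15, d16} = {d6, d7, d8, d10, d11, d13, d14, d16}
… ∩ ⟦Spanish⟧ = {d6, d7, d8, d10, d11, d13, d14, d16} ∩ {d3, d4, d7, d8, d9, d10, d11, d12, d15, d16} = {d7, d8, d10, d11, d16}
… ∩ ⟦purple⟧ = {d7, d8, d10, d11, d16} ∩ {d3, d4, d6, d7, d10, d11, d12, d15, d16} = {d7, d10, d11, d16}
So ⟦Spanish purple tile next to d2 on d5⟧ = {d7, d10, d11, d16}.

{d7, d10, d11, d16}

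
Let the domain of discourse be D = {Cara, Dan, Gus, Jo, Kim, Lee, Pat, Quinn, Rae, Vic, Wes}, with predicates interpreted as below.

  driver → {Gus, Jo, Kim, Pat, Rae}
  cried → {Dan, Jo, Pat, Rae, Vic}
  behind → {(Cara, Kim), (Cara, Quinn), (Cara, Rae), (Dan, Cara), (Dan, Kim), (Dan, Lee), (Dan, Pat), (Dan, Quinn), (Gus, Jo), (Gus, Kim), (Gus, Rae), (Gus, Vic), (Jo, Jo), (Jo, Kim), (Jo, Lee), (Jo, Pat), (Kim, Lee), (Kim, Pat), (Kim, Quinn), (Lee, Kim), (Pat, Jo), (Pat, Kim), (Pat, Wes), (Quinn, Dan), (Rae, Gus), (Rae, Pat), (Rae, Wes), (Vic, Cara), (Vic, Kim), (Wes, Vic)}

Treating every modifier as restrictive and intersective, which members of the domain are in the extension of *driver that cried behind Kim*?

{Jo, Pat}

⟦that cried⟧ = ⟦cried⟧ = {Dan, Jo, Pat, Rae, Vic}
⟦behind Kim⟧ = {x : ⟨x, Kim⟩ ∈ ⟦behind⟧} = {Cara, Dan, Gus, Jo, Lee, Pat, Vic}
⟦driver⟧ = {Gus, Jo, Kim, Pat, Rae}
… ∩ ⟦that cried⟧ = {Gus, Jo, Kim, Pat, Rae} ∩ {Dan, Jo, Pat, Rae, Vic} = {Jo, Pat, Rae}
… ∩ ⟦behind Kim⟧ = {Jo, Pat, Rae} ∩ {Cara, Dan, Gus, Jo, Lee, Pat, Vic} = {Jo, Pat}
So ⟦driver that cried behind Kim⟧ = {Jo, Pat}.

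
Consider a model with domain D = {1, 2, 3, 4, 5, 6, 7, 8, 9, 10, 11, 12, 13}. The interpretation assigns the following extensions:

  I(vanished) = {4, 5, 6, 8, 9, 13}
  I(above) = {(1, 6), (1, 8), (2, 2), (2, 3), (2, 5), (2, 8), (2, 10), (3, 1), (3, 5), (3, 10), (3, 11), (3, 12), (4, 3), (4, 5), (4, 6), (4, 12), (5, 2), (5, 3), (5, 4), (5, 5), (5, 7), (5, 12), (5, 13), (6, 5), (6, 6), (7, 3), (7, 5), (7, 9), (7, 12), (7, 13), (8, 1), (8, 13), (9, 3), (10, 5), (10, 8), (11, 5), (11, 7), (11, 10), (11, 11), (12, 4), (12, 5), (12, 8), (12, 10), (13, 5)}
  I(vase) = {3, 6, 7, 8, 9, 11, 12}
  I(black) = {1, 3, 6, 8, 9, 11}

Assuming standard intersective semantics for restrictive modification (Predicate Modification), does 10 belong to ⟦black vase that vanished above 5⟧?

no

⟦that vanished⟧ = ⟦vanished⟧ = {4, 5, 6, 8, 9, 13}
⟦above 5⟧ = {x : ⟨x, 5⟩ ∈ ⟦above⟧} = {2, 3, 4, 5, 6, 7, 10, 11, 12, 13}
⟦vase⟧ = {3, 6, 7, 8, 9, 11, 12}
… ∩ ⟦that vanished⟧ = {3, 6, 7, 8, 9, 11, 12} ∩ {4, 5, 6, 8, 9, 13} = {6, 8, 9}
… ∩ ⟦above 5⟧ = {6, 8, 9} ∩ {2, 3, 4, 5, 6, 7, 10, 11, 12, 13} = {6}
… ∩ ⟦black⟧ = {6} ∩ {1, 3, 6, 8, 9, 11} = {6}
⟦black vase that vanished above 5⟧ = {6}; 10 ∉ this set.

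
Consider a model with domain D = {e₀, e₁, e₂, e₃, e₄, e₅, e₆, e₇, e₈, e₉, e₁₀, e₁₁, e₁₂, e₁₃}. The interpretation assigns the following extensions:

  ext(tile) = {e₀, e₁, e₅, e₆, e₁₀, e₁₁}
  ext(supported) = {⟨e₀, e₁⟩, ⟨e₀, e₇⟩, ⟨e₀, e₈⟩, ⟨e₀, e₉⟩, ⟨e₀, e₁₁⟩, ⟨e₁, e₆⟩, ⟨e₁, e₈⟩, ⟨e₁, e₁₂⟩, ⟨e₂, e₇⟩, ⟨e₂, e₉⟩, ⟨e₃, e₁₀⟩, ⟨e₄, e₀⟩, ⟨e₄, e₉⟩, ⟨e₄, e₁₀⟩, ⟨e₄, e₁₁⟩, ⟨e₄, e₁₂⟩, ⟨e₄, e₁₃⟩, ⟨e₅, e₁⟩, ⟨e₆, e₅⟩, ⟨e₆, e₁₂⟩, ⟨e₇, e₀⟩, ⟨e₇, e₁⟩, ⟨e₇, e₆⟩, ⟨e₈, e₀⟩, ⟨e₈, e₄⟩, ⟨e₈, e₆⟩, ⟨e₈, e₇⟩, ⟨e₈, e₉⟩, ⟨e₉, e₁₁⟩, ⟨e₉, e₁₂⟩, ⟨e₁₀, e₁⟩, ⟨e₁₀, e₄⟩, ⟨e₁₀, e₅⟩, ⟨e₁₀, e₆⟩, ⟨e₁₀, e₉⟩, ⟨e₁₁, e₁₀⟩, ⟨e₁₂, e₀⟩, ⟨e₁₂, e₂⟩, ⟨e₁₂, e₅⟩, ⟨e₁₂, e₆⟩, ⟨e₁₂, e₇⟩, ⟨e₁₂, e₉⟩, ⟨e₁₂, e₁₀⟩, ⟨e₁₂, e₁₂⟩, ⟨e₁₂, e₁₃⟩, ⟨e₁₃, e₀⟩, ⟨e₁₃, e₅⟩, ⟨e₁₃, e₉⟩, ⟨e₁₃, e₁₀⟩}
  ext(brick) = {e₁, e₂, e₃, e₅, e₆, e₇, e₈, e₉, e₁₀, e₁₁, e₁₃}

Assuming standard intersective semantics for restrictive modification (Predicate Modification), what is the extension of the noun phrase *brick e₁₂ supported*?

{e₂, e₅, e₆, e₇, e₉, e₁₀, e₁₃}

⟦e₁₂ supported⟧ = {x : ⟨e₁₂, x⟩ ∈ ⟦supported⟧} = {e₀, e₂, e₅, e₆, e₇, e₉, e₁₀, e₁₂, e₁₃}
⟦brick⟧ = {e₁, e₂, e₃, e₅, e₆, e₇, e₈, e₉, e₁₀, e₁₁, e₁₃}
… ∩ ⟦e₁₂ supported⟧ = {e₁, e₂, e₃, e₅, e₆, e₇, e₈, e₉, e₁₀, e₁₁, e₁₃} ∩ {e₀, e₂, e₅, e₆, e₇, e₉, e₁₀, e₁₂, e₁₃} = {e₂, e₅, e₆, e₇, e₉, e₁₀, e₁₃}
So ⟦brick e₁₂ supported⟧ = {e₂, e₅, e₆, e₇, e₉, e₁₀, e₁₃}.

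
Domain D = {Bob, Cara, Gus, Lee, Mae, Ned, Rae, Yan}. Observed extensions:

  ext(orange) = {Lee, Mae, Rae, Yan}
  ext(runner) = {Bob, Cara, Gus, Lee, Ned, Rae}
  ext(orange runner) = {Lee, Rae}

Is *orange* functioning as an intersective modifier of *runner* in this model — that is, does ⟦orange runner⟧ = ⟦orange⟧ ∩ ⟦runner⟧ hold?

⟦orange⟧ ∩ ⟦runner⟧ = {Lee, Mae, Rae, Yan} ∩ {Bob, Cara, Gus, Lee, Ned, Rae} = {Lee, Rae}
Observed ⟦orange runner⟧ = {Lee, Rae}.
These coincide, so the modifier is intersective here.

yes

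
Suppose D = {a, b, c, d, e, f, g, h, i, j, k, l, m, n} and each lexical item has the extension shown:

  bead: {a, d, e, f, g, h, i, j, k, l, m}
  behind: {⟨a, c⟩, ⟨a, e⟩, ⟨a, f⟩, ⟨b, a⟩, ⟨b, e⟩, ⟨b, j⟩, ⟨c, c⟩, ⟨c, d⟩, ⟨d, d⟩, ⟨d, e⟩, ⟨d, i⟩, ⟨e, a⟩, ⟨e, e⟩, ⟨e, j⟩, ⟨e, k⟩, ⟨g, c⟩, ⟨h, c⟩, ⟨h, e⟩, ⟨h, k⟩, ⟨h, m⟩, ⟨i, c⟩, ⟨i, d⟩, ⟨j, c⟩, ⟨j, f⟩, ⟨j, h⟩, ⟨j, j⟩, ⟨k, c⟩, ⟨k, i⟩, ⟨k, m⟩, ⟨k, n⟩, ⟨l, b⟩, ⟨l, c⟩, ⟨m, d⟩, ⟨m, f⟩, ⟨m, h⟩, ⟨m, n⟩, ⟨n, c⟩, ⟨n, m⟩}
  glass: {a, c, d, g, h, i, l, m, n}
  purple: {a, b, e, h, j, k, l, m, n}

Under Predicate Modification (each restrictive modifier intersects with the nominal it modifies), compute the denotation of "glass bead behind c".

{a, g, h, i, l}

⟦behind c⟧ = {x : ⟨x, c⟩ ∈ ⟦behind⟧} = {a, c, g, h, i, j, k, l, n}
⟦bead⟧ = {a, d, e, f, g, h, i, j, k, l, m}
… ∩ ⟦behind c⟧ = {a, d, e, f, g, h, i, j, k, l, m} ∩ {a, c, g, h, i, j, k, l, n} = {a, g, h, i, j, k, l}
… ∩ ⟦glass⟧ = {a, g, h, i, j, k, l} ∩ {a, c, d, g, h, i, l, m, n} = {a, g, h, i, l}
So ⟦glass bead behind c⟧ = {a, g, h, i, l}.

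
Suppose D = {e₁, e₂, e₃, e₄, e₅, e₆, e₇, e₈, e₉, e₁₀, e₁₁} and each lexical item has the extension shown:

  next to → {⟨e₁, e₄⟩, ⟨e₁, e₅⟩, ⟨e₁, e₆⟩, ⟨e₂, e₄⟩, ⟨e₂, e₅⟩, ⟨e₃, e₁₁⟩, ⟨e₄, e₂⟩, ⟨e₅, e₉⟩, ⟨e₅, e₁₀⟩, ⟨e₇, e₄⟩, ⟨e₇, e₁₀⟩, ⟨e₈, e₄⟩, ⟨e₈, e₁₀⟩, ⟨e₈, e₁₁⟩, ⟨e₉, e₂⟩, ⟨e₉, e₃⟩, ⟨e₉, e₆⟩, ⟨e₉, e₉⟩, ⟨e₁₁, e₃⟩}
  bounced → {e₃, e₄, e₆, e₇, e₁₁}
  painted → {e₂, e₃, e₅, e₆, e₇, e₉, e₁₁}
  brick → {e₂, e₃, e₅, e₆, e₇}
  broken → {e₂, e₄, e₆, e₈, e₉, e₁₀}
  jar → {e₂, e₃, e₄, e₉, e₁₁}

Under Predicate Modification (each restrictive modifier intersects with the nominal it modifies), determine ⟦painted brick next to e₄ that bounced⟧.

{e₇}

⟦next to e₄⟧ = {x : ⟨x, e₄⟩ ∈ ⟦next to⟧} = {e₁, e₂, e₇, e₈}
⟦that bounced⟧ = ⟦bounced⟧ = {e₃, e₄, e₆, e₇, e₁₁}
⟦brick⟧ = {e₂, e₃, e₅, e₆, e₇}
… ∩ ⟦next to e₄⟧ = {e₂, e₃, e₅, e₆, e₇} ∩ {e₁, e₂, e₇, e₈} = {e₂, e₇}
… ∩ ⟦that bounced⟧ = {e₂, e₇} ∩ {e₃, e₄, e₆, e₇, e₁₁} = {e₇}
… ∩ ⟦painted⟧ = {e₇} ∩ {e₂, e₃, e₅, e₆, e₇, e₉, e₁₁} = {e₇}
So ⟦painted brick next to e₄ that bounced⟧ = {e₇}.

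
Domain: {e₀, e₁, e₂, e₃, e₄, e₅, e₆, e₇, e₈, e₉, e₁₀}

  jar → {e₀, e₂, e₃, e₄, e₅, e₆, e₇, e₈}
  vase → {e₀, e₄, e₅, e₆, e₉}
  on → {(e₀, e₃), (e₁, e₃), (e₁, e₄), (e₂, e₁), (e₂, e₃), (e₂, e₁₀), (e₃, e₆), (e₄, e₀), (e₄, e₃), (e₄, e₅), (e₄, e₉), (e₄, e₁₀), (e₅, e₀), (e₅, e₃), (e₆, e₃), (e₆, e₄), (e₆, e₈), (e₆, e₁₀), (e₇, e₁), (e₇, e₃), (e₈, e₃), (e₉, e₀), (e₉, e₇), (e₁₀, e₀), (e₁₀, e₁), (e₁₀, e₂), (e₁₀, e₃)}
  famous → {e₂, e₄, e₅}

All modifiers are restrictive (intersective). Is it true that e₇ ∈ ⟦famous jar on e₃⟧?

⟦on e₃⟧ = {x : ⟨x, e₃⟩ ∈ ⟦on⟧} = {e₀, e₁, e₂, e₄, e₅, e₆, e₇, e₈, e₁₀}
⟦jar⟧ = {e₀, e₂, e₃, e₄, e₅, e₆, e₇, e₈}
… ∩ ⟦on e₃⟧ = {e₀, e₂, e₃, e₄, e₅, e₆, e₇, e₈} ∩ {e₀, e₁, e₂, e₄, e₅, e₆, e₇, e₈, e₁₀} = {e₀, e₂, e₄, e₅, e₆, e₇, e₈}
… ∩ ⟦famous⟧ = {e₀, e₂, e₄, e₅, e₆, e₇, e₈} ∩ {e₂, e₄, e₅} = {e₂, e₄, e₅}
⟦famous jar on e₃⟧ = {e₂, e₄, e₅}; e₇ ∉ this set.

no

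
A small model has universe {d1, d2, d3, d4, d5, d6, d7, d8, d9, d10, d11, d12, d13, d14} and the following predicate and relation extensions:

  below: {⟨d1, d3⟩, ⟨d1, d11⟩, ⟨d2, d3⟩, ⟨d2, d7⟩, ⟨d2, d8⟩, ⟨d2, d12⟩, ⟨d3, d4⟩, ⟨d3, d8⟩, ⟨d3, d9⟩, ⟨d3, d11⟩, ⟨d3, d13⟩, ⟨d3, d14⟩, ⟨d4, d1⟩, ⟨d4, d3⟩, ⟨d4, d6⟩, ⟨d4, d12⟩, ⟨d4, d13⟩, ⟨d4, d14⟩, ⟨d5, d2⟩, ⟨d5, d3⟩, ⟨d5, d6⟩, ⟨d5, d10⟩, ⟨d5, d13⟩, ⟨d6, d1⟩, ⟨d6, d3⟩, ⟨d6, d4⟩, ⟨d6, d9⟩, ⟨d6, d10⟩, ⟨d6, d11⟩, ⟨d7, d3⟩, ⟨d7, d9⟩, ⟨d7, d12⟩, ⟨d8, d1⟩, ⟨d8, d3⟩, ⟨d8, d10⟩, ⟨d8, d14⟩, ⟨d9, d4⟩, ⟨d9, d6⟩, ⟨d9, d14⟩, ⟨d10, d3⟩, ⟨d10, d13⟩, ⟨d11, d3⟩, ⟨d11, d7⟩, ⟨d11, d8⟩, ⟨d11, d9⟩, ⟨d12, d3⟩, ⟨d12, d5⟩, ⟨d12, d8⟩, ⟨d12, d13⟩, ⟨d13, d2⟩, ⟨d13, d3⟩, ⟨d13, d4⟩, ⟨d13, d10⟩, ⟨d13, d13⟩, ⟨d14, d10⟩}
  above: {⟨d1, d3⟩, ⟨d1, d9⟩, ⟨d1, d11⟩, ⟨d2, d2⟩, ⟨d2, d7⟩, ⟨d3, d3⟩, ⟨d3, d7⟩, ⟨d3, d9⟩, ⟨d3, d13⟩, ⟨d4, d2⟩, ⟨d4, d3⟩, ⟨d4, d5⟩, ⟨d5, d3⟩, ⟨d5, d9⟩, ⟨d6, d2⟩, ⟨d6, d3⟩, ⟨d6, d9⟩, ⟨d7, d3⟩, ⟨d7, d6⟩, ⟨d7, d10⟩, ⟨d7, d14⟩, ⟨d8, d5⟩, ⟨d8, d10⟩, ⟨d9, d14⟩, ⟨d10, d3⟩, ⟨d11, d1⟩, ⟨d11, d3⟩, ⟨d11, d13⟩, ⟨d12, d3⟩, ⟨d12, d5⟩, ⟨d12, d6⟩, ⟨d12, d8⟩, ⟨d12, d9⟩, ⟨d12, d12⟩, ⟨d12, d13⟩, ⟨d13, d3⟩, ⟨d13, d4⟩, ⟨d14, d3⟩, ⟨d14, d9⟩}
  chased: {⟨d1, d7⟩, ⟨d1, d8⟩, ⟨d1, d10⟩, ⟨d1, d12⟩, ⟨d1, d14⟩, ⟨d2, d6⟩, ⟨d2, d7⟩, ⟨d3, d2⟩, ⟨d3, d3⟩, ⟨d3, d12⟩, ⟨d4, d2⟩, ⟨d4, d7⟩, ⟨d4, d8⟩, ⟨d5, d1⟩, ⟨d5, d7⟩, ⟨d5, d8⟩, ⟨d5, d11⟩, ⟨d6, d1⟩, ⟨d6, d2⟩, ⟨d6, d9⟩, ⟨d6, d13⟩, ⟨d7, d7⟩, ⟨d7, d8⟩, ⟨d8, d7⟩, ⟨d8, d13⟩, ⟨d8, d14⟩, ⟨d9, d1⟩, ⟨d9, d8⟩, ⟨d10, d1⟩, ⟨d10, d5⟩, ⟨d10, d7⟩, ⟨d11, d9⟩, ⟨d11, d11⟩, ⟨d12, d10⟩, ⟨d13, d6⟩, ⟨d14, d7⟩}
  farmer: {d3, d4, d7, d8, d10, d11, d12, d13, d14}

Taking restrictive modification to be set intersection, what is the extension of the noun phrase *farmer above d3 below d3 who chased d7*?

{d4, d7, d10}

⟦above d3⟧ = {x : ⟨x, d3⟩ ∈ ⟦above⟧} = {d1, d3, d4, d5, d6, d7, d10, d11, d12, d13, d14}
⟦below d3⟧ = {x : ⟨x, d3⟩ ∈ ⟦below⟧} = {d1, d2, d4, d5, d6, d7, d8, d10, d11, d12, d13}
⟦who chased d7⟧ = {x : ⟨x, d7⟩ ∈ ⟦chased⟧} = {d1, d2, d4, d5, d7, d8, d10, d14}
⟦farmer⟧ = {d3, d4, d7, d8, d10, d11, d12, d13, d14}
… ∩ ⟦above d3⟧ = {d3, d4, d7, d8, d10, d11, d12, d13, d14} ∩ {d1, d3, d4, d5, d6, d7, d10, d11, d12, d13, d14} = {d3, d4, d7, d10, d11, d12, d13, d14}
… ∩ ⟦below d3⟧ = {d3, d4, d7, d10, d11, d12, d13, d14} ∩ {d1, d2, d4, d5, d6, d7, d8, d10, d11, d12, d13} = {d4, d7, d10, d11, d12, d13}
… ∩ ⟦who chased d7⟧ = {d4, d7, d10, d11, d12, d13} ∩ {d1, d2, d4, d5, d7, d8, d10, d14} = {d4, d7, d10}
So ⟦farmer above d3 below d3 who chased d7⟧ = {d4, d7, d10}.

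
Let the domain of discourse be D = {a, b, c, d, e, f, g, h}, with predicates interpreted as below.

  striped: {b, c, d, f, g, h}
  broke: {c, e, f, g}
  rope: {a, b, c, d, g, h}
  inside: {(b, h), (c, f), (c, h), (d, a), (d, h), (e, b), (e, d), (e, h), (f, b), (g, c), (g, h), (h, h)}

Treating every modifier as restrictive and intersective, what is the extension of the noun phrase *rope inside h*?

{b, c, d, g, h}

⟦inside h⟧ = {x : ⟨x, h⟩ ∈ ⟦inside⟧} = {b, c, d, e, g, h}
⟦rope⟧ = {a, b, c, d, g, h}
… ∩ ⟦inside h⟧ = {a, b, c, d, g, h} ∩ {b, c, d, e, g, h} = {b, c, d, g, h}
So ⟦rope inside h⟧ = {b, c, d, g, h}.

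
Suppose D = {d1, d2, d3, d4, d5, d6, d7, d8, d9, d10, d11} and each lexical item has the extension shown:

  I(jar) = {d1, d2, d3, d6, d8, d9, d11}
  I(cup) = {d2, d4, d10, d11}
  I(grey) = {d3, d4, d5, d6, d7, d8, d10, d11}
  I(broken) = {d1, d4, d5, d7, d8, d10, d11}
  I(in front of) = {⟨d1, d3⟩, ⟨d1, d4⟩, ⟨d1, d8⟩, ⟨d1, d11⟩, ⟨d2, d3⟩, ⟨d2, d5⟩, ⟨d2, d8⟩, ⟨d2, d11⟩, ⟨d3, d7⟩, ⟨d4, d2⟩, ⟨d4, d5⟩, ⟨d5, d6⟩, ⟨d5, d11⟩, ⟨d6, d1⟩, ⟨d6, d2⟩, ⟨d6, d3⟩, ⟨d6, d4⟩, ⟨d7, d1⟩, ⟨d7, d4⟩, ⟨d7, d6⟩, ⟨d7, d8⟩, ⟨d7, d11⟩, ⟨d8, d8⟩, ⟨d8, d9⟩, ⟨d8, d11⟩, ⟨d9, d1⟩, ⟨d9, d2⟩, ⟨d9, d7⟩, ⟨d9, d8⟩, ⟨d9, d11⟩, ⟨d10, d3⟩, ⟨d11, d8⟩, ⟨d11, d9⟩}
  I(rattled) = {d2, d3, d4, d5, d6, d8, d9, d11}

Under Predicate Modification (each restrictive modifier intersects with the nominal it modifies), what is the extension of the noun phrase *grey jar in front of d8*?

⟦in front of d8⟧ = {x : ⟨x, d8⟩ ∈ ⟦in front of⟧} = {d1, d2, d7, d8, d9, d11}
⟦jar⟧ = {d1, d2, d3, d6, d8, d9, d11}
… ∩ ⟦in front of d8⟧ = {d1, d2, d3, d6, d8, d9, d11} ∩ {d1, d2, d7, d8, d9, d11} = {d1, d2, d8, d9, d11}
… ∩ ⟦grey⟧ = {d1, d2, d8, d9, d11} ∩ {d3, d4, d5, d6, d7, d8, d10, d11} = {d8, d11}
So ⟦grey jar in front of d8⟧ = {d8, d11}.

{d8, d11}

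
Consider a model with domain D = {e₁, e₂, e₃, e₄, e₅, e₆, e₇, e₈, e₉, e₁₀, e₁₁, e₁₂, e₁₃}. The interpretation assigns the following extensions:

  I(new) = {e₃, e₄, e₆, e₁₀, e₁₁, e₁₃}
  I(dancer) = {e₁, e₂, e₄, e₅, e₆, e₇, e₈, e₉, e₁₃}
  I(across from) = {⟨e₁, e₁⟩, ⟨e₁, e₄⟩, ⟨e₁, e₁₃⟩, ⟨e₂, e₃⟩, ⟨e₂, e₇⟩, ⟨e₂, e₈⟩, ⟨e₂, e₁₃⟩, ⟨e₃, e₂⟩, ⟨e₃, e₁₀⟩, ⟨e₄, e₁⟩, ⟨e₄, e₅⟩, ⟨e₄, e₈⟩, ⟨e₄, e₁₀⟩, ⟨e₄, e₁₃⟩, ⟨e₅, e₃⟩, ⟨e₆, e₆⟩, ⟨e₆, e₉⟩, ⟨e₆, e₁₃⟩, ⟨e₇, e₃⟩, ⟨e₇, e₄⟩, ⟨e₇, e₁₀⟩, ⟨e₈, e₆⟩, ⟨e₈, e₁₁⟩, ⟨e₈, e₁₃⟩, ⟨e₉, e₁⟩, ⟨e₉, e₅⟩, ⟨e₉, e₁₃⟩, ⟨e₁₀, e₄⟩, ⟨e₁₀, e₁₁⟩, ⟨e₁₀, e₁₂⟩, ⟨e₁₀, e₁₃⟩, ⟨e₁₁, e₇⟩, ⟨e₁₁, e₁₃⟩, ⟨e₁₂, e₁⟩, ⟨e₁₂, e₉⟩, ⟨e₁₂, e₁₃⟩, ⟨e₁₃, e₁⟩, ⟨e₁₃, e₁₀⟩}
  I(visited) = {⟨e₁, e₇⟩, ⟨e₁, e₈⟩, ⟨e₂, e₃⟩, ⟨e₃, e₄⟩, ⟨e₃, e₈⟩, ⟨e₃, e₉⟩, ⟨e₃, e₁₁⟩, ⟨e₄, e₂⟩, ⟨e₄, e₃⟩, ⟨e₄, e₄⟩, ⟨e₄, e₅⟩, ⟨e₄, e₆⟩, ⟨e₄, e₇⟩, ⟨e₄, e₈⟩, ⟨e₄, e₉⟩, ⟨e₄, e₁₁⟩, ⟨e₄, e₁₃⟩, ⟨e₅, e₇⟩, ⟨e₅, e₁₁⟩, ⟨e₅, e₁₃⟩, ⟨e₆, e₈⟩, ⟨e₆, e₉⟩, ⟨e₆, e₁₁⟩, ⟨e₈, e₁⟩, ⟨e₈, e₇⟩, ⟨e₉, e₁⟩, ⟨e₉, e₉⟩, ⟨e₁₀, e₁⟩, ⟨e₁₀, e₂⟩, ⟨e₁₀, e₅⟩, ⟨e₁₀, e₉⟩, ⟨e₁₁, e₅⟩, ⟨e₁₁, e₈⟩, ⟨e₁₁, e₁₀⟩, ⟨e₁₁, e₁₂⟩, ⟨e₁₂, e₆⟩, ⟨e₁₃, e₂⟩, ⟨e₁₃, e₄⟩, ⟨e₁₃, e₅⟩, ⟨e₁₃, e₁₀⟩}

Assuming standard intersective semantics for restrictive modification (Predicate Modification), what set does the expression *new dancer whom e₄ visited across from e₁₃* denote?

⟦whom e₄ visited⟧ = {x : ⟨e₄, x⟩ ∈ ⟦visited⟧} = {e₂, e₃, e₄, e₅, e₆, e₇, e₈, e₉, e₁₁, e₁₃}
⟦across from e₁₃⟧ = {x : ⟨x, e₁₃⟩ ∈ ⟦across from⟧} = {e₁, e₂, e₄, e₆, e₈, e₉, e₁₀, e₁₁, e₁₂}
⟦dancer⟧ = {e₁, e₂, e₄, e₅, e₆, e₇, e₈, e₉, e₁₃}
… ∩ ⟦whom e₄ visited⟧ = {e₁, e₂, e₄, e₅, e₆, e₇, e₈, e₉, e₁₃} ∩ {e₂, e₃, e₄, e₅, e₆, e₇, e₈, e₉, e₁₁, e₁₃} = {e₂, e₄, e₅, e₆, e₇, e₈, e₉, e₁₃}
… ∩ ⟦across from e₁₃⟧ = {e₂, e₄, e₅, e₆, e₇, e₈, e₉, e₁₃} ∩ {e₁, e₂, e₄, e₆, e₈, e₉, e₁₀, e₁₁, e₁₂} = {e₂, e₄, e₆, e₈, e₉}
… ∩ ⟦new⟧ = {e₂, e₄, e₆, e₈, e₉} ∩ {e₃, e₄, e₆, e₁₀, e₁₁, e₁₃} = {e₄, e₆}
So ⟦new dancer whom e₄ visited across from e₁₃⟧ = {e₄, e₆}.

{e₄, e₆}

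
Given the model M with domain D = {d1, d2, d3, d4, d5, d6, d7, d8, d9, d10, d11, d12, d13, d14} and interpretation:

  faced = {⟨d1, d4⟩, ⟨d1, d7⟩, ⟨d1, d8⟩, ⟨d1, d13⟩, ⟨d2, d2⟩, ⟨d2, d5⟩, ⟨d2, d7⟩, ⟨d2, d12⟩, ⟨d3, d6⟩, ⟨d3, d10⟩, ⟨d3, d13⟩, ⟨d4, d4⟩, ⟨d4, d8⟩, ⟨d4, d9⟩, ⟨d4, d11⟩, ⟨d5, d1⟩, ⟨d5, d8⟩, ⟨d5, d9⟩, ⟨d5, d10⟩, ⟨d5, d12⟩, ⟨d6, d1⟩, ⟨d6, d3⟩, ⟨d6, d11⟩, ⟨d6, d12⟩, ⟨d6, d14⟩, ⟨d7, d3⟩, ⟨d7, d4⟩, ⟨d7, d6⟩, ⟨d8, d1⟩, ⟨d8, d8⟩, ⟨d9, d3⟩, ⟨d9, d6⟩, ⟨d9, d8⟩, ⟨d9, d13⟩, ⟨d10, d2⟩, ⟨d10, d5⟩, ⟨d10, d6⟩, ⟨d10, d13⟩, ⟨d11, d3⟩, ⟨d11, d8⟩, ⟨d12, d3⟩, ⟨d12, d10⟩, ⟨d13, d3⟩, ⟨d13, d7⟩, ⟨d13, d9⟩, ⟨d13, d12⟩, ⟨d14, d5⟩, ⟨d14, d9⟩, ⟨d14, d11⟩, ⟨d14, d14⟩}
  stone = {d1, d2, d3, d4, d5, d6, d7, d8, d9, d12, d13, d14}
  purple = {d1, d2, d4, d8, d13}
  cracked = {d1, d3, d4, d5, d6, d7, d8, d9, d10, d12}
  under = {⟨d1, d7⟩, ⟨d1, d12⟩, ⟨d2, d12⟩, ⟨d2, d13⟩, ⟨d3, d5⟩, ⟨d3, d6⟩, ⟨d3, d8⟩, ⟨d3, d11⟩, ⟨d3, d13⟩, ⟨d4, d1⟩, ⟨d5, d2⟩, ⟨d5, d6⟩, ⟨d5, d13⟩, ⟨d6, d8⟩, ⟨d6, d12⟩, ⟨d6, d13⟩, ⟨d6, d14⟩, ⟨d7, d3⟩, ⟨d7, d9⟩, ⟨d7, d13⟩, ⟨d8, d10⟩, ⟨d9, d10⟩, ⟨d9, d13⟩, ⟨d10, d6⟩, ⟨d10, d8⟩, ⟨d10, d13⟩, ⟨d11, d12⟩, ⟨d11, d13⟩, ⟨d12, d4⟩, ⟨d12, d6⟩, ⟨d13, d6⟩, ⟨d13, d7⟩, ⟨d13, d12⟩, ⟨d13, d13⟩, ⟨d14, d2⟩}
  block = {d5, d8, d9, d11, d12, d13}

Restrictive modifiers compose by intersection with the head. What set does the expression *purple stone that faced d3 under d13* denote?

{d13}

⟦that faced d3⟧ = {x : ⟨x, d3⟩ ∈ ⟦faced⟧} = {d6, d7, d9, d11, d12, d13}
⟦under d13⟧ = {x : ⟨x, d13⟩ ∈ ⟦under⟧} = {d2, d3, d5, d6, d7, d9, d10, d11, d13}
⟦stone⟧ = {d1, d2, d3, d4, d5, d6, d7, d8, d9, d12, d13, d14}
… ∩ ⟦that faced d3⟧ = {d1, d2, d3, d4, d5, d6, d7, d8, d9, d12, d13, d14} ∩ {d6, d7, d9, d11, d12, d13} = {d6, d7, d9, d12, d13}
… ∩ ⟦under d13⟧ = {d6, d7, d9, d12, d13} ∩ {d2, d3, d5, d6, d7, d9, d10, d11, d13} = {d6, d7, d9, d13}
… ∩ ⟦purple⟧ = {d6, d7, d9, d13} ∩ {d1, d2, d4, d8, d13} = {d13}
So ⟦purple stone that faced d3 under d13⟧ = {d13}.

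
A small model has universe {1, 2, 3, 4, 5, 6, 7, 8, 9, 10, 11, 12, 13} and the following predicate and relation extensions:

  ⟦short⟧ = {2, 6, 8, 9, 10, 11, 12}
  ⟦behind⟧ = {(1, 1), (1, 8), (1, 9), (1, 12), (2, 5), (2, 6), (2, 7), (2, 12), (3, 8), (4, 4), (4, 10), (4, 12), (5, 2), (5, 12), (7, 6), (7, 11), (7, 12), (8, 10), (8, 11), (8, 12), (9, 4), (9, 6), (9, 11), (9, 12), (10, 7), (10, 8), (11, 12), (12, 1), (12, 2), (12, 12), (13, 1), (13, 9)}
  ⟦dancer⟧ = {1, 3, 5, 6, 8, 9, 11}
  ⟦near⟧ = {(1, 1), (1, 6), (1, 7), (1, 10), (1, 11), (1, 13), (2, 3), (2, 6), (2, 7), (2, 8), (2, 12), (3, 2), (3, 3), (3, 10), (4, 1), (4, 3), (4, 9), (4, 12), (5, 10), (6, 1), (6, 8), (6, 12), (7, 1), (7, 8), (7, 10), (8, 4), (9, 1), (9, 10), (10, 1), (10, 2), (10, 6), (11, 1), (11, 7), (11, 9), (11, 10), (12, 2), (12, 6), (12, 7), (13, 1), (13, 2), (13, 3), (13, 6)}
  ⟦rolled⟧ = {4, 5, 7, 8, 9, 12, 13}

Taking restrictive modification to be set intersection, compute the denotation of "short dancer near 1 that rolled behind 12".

{9}

⟦near 1⟧ = {x : ⟨x, 1⟩ ∈ ⟦near⟧} = {1, 4, 6, 7, 9, 10, 11, 13}
⟦that rolled⟧ = ⟦rolled⟧ = {4, 5, 7, 8, 9, 12, 13}
⟦behind 12⟧ = {x : ⟨x, 12⟩ ∈ ⟦behind⟧} = {1, 2, 4, 5, 7, 8, 9, 11, 12}
⟦dancer⟧ = {1, 3, 5, 6, 8, 9, 11}
… ∩ ⟦near 1⟧ = {1, 3, 5, 6, 8, 9, 11} ∩ {1, 4, 6, 7, 9, 10, 11, 13} = {1, 6, 9, 11}
… ∩ ⟦that rolled⟧ = {1, 6, 9, 11} ∩ {4, 5, 7, 8, 9, 12, 13} = {9}
… ∩ ⟦behind 12⟧ = {9} ∩ {1, 2, 4, 5, 7, 8, 9, 11, 12} = {9}
… ∩ ⟦short⟧ = {9} ∩ {2, 6, 8, 9, 10, 11, 12} = {9}
So ⟦short dancer near 1 that rolled behind 12⟧ = {9}.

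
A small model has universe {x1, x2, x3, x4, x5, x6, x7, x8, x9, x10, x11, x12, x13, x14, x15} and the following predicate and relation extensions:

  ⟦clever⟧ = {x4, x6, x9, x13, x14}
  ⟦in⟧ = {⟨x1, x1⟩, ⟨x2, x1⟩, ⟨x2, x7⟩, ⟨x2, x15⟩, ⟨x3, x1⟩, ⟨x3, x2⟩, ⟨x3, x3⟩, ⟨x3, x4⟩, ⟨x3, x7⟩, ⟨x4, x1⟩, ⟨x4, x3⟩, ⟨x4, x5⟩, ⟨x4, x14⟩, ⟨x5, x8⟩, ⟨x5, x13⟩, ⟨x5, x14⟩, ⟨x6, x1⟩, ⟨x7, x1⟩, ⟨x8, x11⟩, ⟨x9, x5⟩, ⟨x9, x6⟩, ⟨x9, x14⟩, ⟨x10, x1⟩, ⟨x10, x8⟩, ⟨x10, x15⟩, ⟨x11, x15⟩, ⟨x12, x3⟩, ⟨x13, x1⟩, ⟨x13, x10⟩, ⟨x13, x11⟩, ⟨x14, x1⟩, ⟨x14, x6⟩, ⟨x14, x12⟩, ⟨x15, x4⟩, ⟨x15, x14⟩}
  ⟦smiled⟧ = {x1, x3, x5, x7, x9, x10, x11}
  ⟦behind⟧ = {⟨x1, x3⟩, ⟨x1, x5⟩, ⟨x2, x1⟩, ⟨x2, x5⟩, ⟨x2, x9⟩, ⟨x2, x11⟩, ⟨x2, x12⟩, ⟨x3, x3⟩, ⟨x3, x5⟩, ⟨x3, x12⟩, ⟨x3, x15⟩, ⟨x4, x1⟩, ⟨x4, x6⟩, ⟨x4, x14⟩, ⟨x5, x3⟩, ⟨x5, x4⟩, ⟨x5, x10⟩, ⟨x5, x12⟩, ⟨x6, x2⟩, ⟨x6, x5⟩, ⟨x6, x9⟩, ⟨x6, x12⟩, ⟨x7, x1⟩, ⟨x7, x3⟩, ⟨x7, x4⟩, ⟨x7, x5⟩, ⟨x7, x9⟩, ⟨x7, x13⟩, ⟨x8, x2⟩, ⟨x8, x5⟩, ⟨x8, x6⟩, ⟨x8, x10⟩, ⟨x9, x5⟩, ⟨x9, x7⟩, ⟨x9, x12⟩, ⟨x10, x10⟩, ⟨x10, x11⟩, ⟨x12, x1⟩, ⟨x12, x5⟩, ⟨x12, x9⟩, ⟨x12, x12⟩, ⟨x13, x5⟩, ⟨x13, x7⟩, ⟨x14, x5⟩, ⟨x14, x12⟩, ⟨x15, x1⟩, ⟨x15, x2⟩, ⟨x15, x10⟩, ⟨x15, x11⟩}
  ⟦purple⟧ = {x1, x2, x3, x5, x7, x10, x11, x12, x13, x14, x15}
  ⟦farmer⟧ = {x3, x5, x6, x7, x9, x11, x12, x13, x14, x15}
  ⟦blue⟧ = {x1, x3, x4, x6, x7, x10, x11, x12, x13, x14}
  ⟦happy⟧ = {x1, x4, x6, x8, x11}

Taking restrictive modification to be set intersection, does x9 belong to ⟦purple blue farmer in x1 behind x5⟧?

⟦in x1⟧ = {x : ⟨x, x1⟩ ∈ ⟦in⟧} = {x1, x2, x3, x4, x6, x7, x10, x13, x14}
⟦behind x5⟧ = {x : ⟨x, x5⟩ ∈ ⟦behind⟧} = {x1, x2, x3, x6, x7, x8, x9, x12, x13, x14}
⟦farmer⟧ = {x3, x5, x6, x7, x9, x11, x12, x13, x14, x15}
… ∩ ⟦in x1⟧ = {x3, x5, x6, x7, x9, x11, x12, x13, x14, x15} ∩ {x1, x2, x3, x4, x6, x7, x10, x13, x14} = {x3, x6, x7, x13, x14}
… ∩ ⟦behind x5⟧ = {x3, x6, x7, x13, x14} ∩ {x1, x2, x3, x6, x7, x8, x9, x12, x13, x14} = {x3, x6, x7, x13, x14}
… ∩ ⟦purple⟧ = {x3, x6, x7, x13, x14} ∩ {x1, x2, x3, x5, x7, x10, x11, x12, x13, x14, x15} = {x3, x7, x13, x14}
… ∩ ⟦blue⟧ = {x3, x7, x13, x14} ∩ {x1, x3, x4, x6, x7, x10, x11, x12, x13, x14} = {x3, x7, x13, x14}
⟦purple blue farmer in x1 behind x5⟧ = {x3, x7, x13, x14}; x9 ∉ this set.

no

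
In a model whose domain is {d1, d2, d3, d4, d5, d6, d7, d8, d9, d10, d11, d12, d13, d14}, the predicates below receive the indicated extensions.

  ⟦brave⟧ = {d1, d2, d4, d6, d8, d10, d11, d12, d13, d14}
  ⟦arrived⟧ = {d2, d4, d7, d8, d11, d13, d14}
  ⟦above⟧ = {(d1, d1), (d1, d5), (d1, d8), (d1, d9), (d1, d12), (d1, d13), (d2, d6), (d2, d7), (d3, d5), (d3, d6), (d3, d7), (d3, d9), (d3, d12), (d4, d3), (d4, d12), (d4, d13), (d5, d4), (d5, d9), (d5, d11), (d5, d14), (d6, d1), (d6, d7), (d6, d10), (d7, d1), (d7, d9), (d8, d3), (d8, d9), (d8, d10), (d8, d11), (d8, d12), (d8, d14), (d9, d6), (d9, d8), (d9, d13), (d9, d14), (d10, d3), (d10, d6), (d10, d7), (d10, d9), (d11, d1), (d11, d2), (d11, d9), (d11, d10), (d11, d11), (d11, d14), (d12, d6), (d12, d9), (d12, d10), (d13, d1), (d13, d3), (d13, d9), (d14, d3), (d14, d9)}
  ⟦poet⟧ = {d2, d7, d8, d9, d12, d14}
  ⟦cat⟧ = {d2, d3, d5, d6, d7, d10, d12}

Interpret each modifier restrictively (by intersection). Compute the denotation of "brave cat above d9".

⟦above d9⟧ = {x : ⟨x, d9⟩ ∈ ⟦above⟧} = {d1, d3, d5, d7, d8, d10, d11, d12, d13, d14}
⟦cat⟧ = {d2, d3, d5, d6, d7, d10, d12}
… ∩ ⟦above d9⟧ = {d2, d3, d5, d6, d7, d10, d12} ∩ {d1, d3, d5, d7, d8, d10, d11, d12, d13, d14} = {d3, d5, d7, d10, d12}
… ∩ ⟦brave⟧ = {d3, d5, d7, d10, d12} ∩ {d1, d2, d4, d6, d8, d10, d11, d12, d13, d14} = {d10, d12}
So ⟦brave cat above d9⟧ = {d10, d12}.

{d10, d12}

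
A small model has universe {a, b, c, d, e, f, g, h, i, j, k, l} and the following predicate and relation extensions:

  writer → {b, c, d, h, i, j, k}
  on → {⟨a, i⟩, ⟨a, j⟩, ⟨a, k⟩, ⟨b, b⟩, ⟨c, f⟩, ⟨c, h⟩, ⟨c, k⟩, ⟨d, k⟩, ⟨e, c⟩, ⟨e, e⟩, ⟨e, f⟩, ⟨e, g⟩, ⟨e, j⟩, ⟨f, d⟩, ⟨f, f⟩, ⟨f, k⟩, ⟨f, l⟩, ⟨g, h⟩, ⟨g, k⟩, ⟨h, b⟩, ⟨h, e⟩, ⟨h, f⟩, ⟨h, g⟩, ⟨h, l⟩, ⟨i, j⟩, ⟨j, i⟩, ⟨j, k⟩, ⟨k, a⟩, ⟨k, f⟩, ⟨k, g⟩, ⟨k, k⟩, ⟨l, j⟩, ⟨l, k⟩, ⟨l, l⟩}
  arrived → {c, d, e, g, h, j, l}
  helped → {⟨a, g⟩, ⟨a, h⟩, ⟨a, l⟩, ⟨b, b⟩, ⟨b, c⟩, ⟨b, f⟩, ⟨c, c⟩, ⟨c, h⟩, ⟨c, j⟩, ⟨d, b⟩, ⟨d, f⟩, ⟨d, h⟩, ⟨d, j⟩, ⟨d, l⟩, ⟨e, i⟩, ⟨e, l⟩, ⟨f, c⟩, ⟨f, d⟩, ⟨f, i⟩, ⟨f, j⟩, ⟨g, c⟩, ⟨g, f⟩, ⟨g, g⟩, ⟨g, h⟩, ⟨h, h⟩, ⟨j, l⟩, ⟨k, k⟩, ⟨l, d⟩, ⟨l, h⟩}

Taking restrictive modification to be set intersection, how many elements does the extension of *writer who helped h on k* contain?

⟦who helped h⟧ = {x : ⟨x, h⟩ ∈ ⟦helped⟧} = {a, c, d, g, h, l}
⟦on k⟧ = {x : ⟨x, k⟩ ∈ ⟦on⟧} = {a, c, d, f, g, j, k, l}
⟦writer⟧ = {b, c, d, h, i, j, k}
… ∩ ⟦who helped h⟧ = {b, c, d, h, i, j, k} ∩ {a, c, d, g, h, l} = {c, d, h}
… ∩ ⟦on k⟧ = {c, d, h} ∩ {a, c, d, f, g, j, k, l} = {c, d}
⟦writer who helped h on k⟧ = {c, d}, so the cardinality is 2.

2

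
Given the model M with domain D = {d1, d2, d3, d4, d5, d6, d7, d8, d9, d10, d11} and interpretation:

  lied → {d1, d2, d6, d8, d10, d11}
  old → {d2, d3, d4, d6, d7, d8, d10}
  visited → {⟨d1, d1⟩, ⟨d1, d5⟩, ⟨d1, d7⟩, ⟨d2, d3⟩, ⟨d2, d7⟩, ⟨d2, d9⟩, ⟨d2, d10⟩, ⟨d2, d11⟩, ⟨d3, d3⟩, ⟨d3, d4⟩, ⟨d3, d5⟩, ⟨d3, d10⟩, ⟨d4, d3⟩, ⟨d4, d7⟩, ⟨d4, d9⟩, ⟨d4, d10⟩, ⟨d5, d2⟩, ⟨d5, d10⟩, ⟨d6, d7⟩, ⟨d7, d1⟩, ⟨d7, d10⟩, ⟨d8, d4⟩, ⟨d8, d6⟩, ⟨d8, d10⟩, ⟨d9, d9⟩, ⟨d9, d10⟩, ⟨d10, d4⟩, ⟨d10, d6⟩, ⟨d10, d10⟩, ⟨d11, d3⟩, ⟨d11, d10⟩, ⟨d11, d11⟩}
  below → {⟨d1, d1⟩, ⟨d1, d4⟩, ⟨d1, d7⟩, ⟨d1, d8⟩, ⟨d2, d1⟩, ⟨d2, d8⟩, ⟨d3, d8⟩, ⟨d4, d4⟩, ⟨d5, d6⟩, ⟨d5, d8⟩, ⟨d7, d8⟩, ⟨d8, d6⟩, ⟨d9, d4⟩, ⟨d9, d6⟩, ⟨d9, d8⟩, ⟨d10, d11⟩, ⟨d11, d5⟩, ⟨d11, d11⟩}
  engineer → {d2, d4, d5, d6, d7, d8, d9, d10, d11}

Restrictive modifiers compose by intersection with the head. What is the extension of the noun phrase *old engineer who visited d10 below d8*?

{d2, d7}

⟦who visited d10⟧ = {x : ⟨x, d10⟩ ∈ ⟦visited⟧} = {d2, d3, d4, d5, d7, d8, d9, d10, d11}
⟦below d8⟧ = {x : ⟨x, d8⟩ ∈ ⟦below⟧} = {d1, d2, d3, d5, d7, d9}
⟦engineer⟧ = {d2, d4, d5, d6, d7, d8, d9, d10, d11}
… ∩ ⟦who visited d10⟧ = {d2, d4, d5, d6, d7, d8, d9, d10, d11} ∩ {d2, d3, d4, d5, d7, d8, d9, d10, d11} = {d2, d4, d5, d7, d8, d9, d10, d11}
… ∩ ⟦below d8⟧ = {d2, d4, d5, d7, d8, d9, d10, d11} ∩ {d1, d2, d3, d5, d7, d9} = {d2, d5, d7, d9}
… ∩ ⟦old⟧ = {d2, d5, d7, d9} ∩ {d2, d3, d4, d6, d7, d8, d10} = {d2, d7}
So ⟦old engineer who visited d10 below d8⟧ = {d2, d7}.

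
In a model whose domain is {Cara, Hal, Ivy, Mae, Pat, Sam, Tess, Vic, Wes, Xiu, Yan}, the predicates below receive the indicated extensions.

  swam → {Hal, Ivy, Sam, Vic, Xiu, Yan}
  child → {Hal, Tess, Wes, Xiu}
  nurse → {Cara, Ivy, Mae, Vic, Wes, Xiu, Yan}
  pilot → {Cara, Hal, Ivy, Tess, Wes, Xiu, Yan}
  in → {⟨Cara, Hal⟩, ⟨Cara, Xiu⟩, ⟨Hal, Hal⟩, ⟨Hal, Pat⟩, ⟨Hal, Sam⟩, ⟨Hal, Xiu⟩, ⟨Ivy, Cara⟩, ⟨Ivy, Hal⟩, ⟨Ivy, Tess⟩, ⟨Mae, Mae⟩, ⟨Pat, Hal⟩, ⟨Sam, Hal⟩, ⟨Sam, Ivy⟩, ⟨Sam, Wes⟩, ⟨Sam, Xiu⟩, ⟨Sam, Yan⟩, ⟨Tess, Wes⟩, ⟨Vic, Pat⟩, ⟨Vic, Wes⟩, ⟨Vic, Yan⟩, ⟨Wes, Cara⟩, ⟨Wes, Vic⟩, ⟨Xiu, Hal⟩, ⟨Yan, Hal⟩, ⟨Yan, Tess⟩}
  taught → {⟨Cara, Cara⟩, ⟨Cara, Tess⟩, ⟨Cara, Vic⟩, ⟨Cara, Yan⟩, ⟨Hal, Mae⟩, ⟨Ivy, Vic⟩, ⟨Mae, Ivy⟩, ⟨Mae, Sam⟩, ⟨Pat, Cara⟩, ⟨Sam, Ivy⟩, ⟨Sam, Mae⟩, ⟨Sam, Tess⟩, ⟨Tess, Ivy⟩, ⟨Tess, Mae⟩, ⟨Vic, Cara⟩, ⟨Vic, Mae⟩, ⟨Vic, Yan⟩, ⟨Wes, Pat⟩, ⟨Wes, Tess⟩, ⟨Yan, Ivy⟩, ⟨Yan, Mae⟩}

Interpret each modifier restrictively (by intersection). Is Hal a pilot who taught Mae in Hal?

yes

⟦who taught Mae⟧ = {x : ⟨x, Mae⟩ ∈ ⟦taught⟧} = {Hal, Sam, Tess, Vic, Yan}
⟦in Hal⟧ = {x : ⟨x, Hal⟩ ∈ ⟦in⟧} = {Cara, Hal, Ivy, Pat, Sam, Xiu, Yan}
⟦pilot⟧ = {Cara, Hal, Ivy, Tess, Wes, Xiu, Yan}
… ∩ ⟦who taught Mae⟧ = {Cara, Hal, Ivy, Tess, Wes, Xiu, Yan} ∩ {Hal, Sam, Tess, Vic, Yan} = {Hal, Tess, Yan}
… ∩ ⟦in Hal⟧ = {Hal, Tess, Yan} ∩ {Cara, Hal, Ivy, Pat, Sam, Xiu, Yan} = {Hal, Yan}
⟦pilot who taught Mae in Hal⟧ = {Hal, Yan}; Hal ∈ this set.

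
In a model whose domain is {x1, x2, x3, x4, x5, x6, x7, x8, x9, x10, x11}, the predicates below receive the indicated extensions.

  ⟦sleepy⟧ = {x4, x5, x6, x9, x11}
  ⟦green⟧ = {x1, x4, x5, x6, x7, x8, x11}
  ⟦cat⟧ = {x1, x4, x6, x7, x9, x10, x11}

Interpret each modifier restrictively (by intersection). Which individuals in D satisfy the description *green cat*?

{x1, x4, x6, x7, x11}

⟦cat⟧ = {x1, x4, x6, x7, x9, x10, x11}
… ∩ ⟦green⟧ = {x1, x4, x6, x7, x9, x10, x11} ∩ {x1, x4, x5, x6, x7, x8, x11} = {x1, x4, x6, x7, x11}
So ⟦green cat⟧ = {x1, x4, x6, x7, x11}.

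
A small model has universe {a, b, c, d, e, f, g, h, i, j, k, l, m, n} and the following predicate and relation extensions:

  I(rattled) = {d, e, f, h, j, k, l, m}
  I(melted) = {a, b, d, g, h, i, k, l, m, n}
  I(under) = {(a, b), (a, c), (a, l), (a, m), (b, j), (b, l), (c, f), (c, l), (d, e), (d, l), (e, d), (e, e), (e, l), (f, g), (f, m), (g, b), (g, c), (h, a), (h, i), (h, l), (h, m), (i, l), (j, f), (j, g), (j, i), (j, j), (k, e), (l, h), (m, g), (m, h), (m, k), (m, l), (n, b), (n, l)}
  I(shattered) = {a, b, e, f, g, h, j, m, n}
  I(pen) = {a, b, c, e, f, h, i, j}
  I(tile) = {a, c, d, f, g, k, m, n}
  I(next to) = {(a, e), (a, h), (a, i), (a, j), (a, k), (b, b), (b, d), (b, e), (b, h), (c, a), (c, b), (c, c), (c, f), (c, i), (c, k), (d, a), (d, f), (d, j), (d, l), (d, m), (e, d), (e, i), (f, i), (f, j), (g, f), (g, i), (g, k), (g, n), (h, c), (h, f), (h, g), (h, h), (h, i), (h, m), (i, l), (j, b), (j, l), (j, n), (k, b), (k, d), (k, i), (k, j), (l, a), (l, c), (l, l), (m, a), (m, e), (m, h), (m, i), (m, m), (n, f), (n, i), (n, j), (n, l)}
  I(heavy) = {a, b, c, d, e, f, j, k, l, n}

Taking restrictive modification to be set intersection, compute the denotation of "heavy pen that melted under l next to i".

⟦that melted⟧ = ⟦melted⟧ = {a, b, d, g, h, i, k, l, m, n}
⟦under l⟧ = {x : ⟨x, l⟩ ∈ ⟦under⟧} = {a, b, c, d, e, h, i, m, n}
⟦next to i⟧ = {x : ⟨x, i⟩ ∈ ⟦next to⟧} = {a, c, e, f, g, h, k, m, n}
⟦pen⟧ = {a, b, c, e, f, h, i, j}
… ∩ ⟦that melted⟧ = {a, b, c, e, f, h, i, j} ∩ {a, b, d, g, h, i, k, l, m, n} = {a, b, h, i}
… ∩ ⟦under l⟧ = {a, b, h, i} ∩ {a, b, c, d, e, h, i, m, n} = {a, b, h, i}
… ∩ ⟦next to i⟧ = {a, b, h, i} ∩ {a, c, e, f, g, h, k, m, n} = {a, h}
… ∩ ⟦heavy⟧ = {a, h} ∩ {a, b, c, d, e, f, j, k, l, n} = {a}
So ⟦heavy pen that melted under l next to i⟧ = {a}.

{a}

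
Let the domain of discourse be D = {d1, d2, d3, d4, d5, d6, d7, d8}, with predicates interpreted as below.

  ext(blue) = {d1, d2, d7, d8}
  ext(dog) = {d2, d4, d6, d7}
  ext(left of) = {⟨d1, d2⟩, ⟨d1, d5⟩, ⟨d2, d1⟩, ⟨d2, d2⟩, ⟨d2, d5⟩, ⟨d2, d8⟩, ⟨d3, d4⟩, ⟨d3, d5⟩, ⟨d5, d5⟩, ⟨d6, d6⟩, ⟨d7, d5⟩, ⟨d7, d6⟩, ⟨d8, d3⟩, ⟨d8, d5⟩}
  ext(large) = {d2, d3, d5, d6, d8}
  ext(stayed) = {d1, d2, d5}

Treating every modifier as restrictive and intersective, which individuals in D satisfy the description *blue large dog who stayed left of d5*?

⟦who stayed⟧ = ⟦stayed⟧ = {d1, d2, d5}
⟦left of d5⟧ = {x : ⟨x, d5⟩ ∈ ⟦left of⟧} = {d1, d2, d3, d5, d7, d8}
⟦dog⟧ = {d2, d4, d6, d7}
… ∩ ⟦who stayed⟧ = {d2, d4, d6, d7} ∩ {d1, d2, d5} = {d2}
… ∩ ⟦left of d5⟧ = {d2} ∩ {d1, d2, d3, d5, d7, d8} = {d2}
… ∩ ⟦blue⟧ = {d2} ∩ {d1, d2, d7, d8} = {d2}
… ∩ ⟦large⟧ = {d2} ∩ {d2, d3, d5, d6, d8} = {d2}
So ⟦blue large dog who stayed left of d5⟧ = {d2}.

{d2}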